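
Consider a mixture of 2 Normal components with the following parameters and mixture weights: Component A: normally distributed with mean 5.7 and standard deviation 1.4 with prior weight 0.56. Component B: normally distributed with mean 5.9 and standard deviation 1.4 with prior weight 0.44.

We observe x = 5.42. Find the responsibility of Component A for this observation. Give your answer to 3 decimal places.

0.570

P(component k | x) = π_k·f_k(x) / marginal(x), where marginal(x) = Σ_j π_j·f_j(x).
Normal densities:
  p_A = (1/(1.4·√(2π)))·exp(−(5.42−5.7)²/(2·1.4²)) = 0.284959·exp(-0.02000) = 0.279316
  p_B = (1/(1.4·√(2π)))·exp(−(5.42−5.9)²/(2·1.4²)) = 0.284959·exp(-0.05878) = 0.268693
Unnormalised posteriors:
  π_A·p_A = 0.56 × 0.279316 = 0.156417
  π_B·p_B = 0.44 × 0.268693 = 0.118225
Marginal: 0.156417 + 0.118225 = 0.274642
So the posterior for Component A is 0.156417 / 0.274642 ≈ 0.570.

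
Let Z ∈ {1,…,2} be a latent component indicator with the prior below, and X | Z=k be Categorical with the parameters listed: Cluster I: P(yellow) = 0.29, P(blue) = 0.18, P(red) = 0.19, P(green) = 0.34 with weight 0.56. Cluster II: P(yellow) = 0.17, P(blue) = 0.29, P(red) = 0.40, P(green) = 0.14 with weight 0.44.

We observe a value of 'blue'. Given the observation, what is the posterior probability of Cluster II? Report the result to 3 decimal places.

Posterior ∝ prior × likelihood, so P(k | x) ∝ π_k f_k(x); normalise over all components.
Categorical probabilities:
  f_I = 0.18
  f_II = 0.29
Weight by the priors:
  π_I·f_I = 0.56 × 0.18 = 0.1008
  π_II·f_II = 0.44 × 0.29 = 0.1276
Normaliser: 0.1008 + 0.1276 = 0.2284
P(Cluster II | the observation) = 0.1276 / 0.2284 ≈ 0.559

0.559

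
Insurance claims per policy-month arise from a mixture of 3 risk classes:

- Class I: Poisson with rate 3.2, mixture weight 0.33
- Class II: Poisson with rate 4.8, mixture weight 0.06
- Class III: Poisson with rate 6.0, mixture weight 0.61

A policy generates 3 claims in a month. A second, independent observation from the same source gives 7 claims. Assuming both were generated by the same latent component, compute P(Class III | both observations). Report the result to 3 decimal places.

Posterior ∝ prior × likelihood, so P(k | x) ∝ w_k f_k(x); normalise over all components.
Since both observations come from the same component, the likelihood for component k is f_k(x₁)·f_k(x₂).
  f_I = [e^(−3.2)·3.2^3/3! = 0.222616] × [0.0277893] = 0.00618633
  f_II = [e^(−4.8)·4.8^3/3! = 0.151691] × [0.0958616] = 0.0145413
  f_III = [e^(−6.0)·6.0^3/3! = 0.0892351] × [0.137677] = 0.0122856
Weight by the priors:
  w_I·f_I = 0.33 × 0.00618633 = 0.00204149
  w_II·f_II = 0.06 × 0.0145413 = 0.000872479
  w_III·f_III = 0.61 × 0.0122856 = 0.00749423
Denominator: 0.00204149 + 0.000872479 + 0.00749423 = 0.0104082
P(Class III | x₁, x₂) = 0.00749423 / 0.0104082 ≈ 0.720

0.720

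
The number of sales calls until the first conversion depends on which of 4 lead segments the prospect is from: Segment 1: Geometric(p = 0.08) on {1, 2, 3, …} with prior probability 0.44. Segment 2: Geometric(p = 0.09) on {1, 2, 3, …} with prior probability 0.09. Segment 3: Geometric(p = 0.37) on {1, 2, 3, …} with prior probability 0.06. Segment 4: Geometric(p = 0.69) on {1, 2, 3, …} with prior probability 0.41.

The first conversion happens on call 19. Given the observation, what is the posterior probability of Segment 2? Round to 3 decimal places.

By Bayes' theorem, P(k | x) = π_k f_k(x) / Σ_j π_j f_j(x).
Geometric probabilities:
  L_1 = 0.08·(1−0.08)^18 = 0.08·0.222936 = 0.0178349
  L_2 = 0.09·(1−0.09)^18 = 0.09·0.183124 = 0.0164812
  L_3 = 0.37·(1−0.37)^18 = 0.37·0.000244416 = 9.0434e-05
  L_4 = 0.69·(1−0.69)^18 = 0.69·6.99054e-10 = 4.82347e-10
Unnormalised posteriors:
  π_1·L_1 = 0.44 × 0.0178349 = 0.00784736
  π_2·L_2 = 0.09 × 0.0164812 = 0.0014833
  π_3·L_3 = 0.06 × 9.0434e-05 = 5.42604e-06
  π_4·L_4 = 0.41 × 4.82347e-10 = 1.97762e-10
Marginal: 0.00784736 + 0.0014833 + 5.42604e-06 + 1.97762e-10 = 0.00933609
P(Segment 2 | the observation) = 0.0014833 / 0.00933609 ≈ 0.159

0.159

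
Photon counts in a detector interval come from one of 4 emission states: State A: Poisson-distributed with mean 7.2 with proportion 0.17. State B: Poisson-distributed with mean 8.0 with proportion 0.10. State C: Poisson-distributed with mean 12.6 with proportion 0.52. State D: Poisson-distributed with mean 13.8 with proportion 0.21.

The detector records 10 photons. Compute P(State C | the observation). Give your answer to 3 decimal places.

0.564

The responsibility of component k is P(Z=k) f_k(x) divided by Σ_j P(Z=j) f_j(x).
Poisson probabilities:
  L_A = e^(−7.2)·7.2^10/10! = 0.0770268
  L_B = e^(−8.0)·8.0^10/10! = 0.0992615
  L_C = e^(−12.6)·12.6^10/10! = 0.0937199
  L_D = e^(−13.8)·13.8^10/10! = 0.0701074
Weight by the priors:
  P(Z=A)·L_A = 0.17 × 0.0770268 = 0.0130946
  P(Z=B)·L_B = 0.10 × 0.0992615 = 0.00992615
  P(Z=C)·L_C = 0.52 × 0.0937199 = 0.0487344
  P(Z=D)·L_D = 0.21 × 0.0701074 = 0.0147226
Normaliser: 0.0130946 + 0.00992615 + 0.0487344 + 0.0147226 = 0.0864776
P(State C | x) ≈ 0.564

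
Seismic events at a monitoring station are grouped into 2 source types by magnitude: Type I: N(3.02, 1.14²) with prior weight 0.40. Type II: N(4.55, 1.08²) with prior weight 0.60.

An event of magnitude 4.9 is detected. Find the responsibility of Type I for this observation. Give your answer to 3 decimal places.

0.146

Posterior ∝ prior × likelihood, so P(k | x) ∝ w_k f_k(x); normalise over all components.
Component likelihoods at x = 4.9:
  f_I = (1/(1.14·√(2π)))·exp(−(4.9−3.02)²/(2·1.14²)) = 0.349949·exp(-1.35980) = 0.089836
  f_II = (1/(1.08·√(2π)))·exp(−(4.9−4.55)²/(2·1.08²)) = 0.369391·exp(-0.05251) = 0.350494
Unnormalised posteriors:
  w_I·f_I = 0.40 × 0.089836 = 0.0359344
  w_II·f_II = 0.60 × 0.350494 = 0.210296
Evidence: 0.0359344 + 0.210296 = 0.246231
Responsibility of Type I: 0.0359344 / 0.246231 ≈ 0.146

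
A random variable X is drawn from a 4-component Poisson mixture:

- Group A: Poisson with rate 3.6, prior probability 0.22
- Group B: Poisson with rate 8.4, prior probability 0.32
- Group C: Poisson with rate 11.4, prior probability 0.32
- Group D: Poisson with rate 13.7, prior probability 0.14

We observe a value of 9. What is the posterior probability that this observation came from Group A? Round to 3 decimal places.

By Bayes' theorem, P(k | x) = P(Z=k) f_k(x) / Σ_j P(Z=j) f_j(x).
Component likelihoods at x = 9:
  p_A = 0.00764715
  p_B = 0.129026
  p_C = 0.100328
  p_D = 0.0525881
Unnormalised posteriors:
  P(Z=A)·p_A = 0.22 × 0.00764715 = 0.00168237
  P(Z=B)·p_B = 0.32 × 0.129026 = 0.0412883
  P(Z=C)·p_C = 0.32 × 0.100328 = 0.0321051
  P(Z=D)·p_D = 0.14 × 0.0525881 = 0.00736234
Evidence: 0.00168237 + 0.0412883 + 0.0321051 + 0.00736234 = 0.0824381
Responsibility of Group A: 0.00168237 / 0.0824381 ≈ 0.020

0.020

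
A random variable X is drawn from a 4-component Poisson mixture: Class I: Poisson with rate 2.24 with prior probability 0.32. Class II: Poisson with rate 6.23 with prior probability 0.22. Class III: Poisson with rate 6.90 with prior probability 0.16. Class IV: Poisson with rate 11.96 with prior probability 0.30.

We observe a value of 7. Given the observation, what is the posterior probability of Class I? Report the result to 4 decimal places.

Posterior ∝ prior × likelihood, so P(k | x) ∝ π_k f_k(x); normalise over all components.
Component likelihoods at x = 7:
  p_I = 0.00597704
  p_II = 0.142341
  p_III = 0.148895
  p_IV = 0.0444146
Multiply by the mixture weights:
  π_I·p_I = 0.32 × 0.00597704 = 0.00191265
  π_II·p_II = 0.22 × 0.142341 = 0.0313151
  π_III·p_III = 0.16 × 0.148895 = 0.0238233
  π_IV·p_IV = 0.30 × 0.0444146 = 0.0133244
Normaliser: 0.00191265 + 0.0313151 + 0.0238233 + 0.0133244 = 0.0703754
So the posterior for Class I is 0.00191265 / 0.0703754 ≈ 0.0272.

0.0272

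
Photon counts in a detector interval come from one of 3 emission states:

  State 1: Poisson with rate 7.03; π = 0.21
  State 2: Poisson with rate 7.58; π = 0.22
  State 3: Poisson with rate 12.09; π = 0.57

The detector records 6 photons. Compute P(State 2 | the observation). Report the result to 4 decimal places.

0.3965

Posterior ∝ prior × likelihood, so P(k | x) ∝ w_k f_k(x); normalise over all components.
Evaluate each component's likelihood at the observed value:
  f_1 = e^(−7.03)·7.03^6/6! = 0.148357
  f_2 = e^(−7.58)·7.58^6/6! = 0.134503
  f_3 = e^(−12.09)·12.09^6/6! = 0.0243559
Unnormalised posteriors:
  w_1·f_1 = 0.21 × 0.148357 = 0.0311551
  w_2·f_2 = 0.22 × 0.134503 = 0.0295906
  w_3·f_3 = 0.57 × 0.0243559 = 0.0138829
Sum: 0.0311551 + 0.0295906 + 0.0138829 = 0.0746285
So the posterior for State 2 is 0.0295906 / 0.0746285 ≈ 0.3965.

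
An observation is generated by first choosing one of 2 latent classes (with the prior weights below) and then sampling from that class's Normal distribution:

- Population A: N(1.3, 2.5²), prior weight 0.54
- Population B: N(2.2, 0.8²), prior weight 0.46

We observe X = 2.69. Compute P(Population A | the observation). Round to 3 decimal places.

0.280

Apply Bayes' rule: the posterior for each component is proportional to its prior times its likelihood at x.
Evaluate each component's likelihood at the observed value:
  p_A = 0.136723
  p_B = 0.413386
Prior × likelihood for each component:
  w_A·p_A = 0.54 × 0.136723 = 0.0738305
  w_B·p_B = 0.46 × 0.413386 = 0.190158
Evidence: 0.0738305 + 0.190158 = 0.263988
So the posterior for Population A is 0.0738305 / 0.263988 ≈ 0.280.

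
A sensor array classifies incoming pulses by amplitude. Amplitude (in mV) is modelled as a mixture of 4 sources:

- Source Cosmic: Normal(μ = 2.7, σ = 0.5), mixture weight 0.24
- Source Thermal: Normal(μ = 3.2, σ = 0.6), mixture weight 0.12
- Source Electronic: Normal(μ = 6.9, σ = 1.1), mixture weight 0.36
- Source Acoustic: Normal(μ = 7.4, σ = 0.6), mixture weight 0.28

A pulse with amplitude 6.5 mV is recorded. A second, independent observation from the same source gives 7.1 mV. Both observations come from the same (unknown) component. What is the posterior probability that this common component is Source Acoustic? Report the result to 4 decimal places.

By Bayes' theorem, P(k | x) = π_k f_k(x) / Σ_j π_j f_j(x).
Since both observations come from the same component, the likelihood for component k is f_k(x₁)·f_k(x₂).
  p_Cosmic = [(1/(0.5·√(2π)))·exp(−(6.5−2.7)²/(2·0.5²)) = 0.797885·exp(-28.88000) = 2.28831e-13] × [1.21915e-17] = 2.7898e-30
  p_Thermal = [(1/(0.6·√(2π)))·exp(−(6.5−3.2)²/(2·0.6²)) = 0.664904·exp(-15.12500) = 1.79496e-07] × [4.44926e-10] = 7.98625e-17
  p_Electronic = [(1/(1.1·√(2π)))·exp(−(6.5−6.9)²/(2·1.1²)) = 0.362675·exp(-0.06612) = 0.339472] × [0.356729] = 0.1211
  p_Acoustic = [(1/(0.6·√(2π)))·exp(−(6.5−7.4)²/(2·0.6²)) = 0.664904·exp(-1.12500) = 0.215863] × [0.586776] = 0.126663
Weight by the priors:
  π_Cosmic·p_Cosmic = 0.24 × 2.7898e-30 = 6.69552e-31
  π_Thermal·p_Thermal = 0.12 × 7.98625e-17 = 9.58349e-18
  π_Electronic·p_Electronic = 0.36 × 0.1211 = 0.0435959
  π_Acoustic·p_Acoustic = 0.28 × 0.126663 = 0.0354656
Marginal: 6.69552e-31 + 9.58349e-18 + 0.0435959 + 0.0354656 = 0.0790615
P(Source Acoustic | x₁, x₂) ≈ 0.4486

0.4486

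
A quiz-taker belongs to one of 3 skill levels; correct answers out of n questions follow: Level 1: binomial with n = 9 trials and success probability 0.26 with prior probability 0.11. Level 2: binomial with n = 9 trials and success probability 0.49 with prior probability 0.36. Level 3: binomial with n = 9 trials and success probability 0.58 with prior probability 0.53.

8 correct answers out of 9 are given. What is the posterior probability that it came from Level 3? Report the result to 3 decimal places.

0.823

Posterior ∝ prior × likelihood, so P(k | x) ∝ π_k f_k(x); normalise over all components.
Evaluate each component's likelihood at the observed value:
  p_1 = 0.000139079
  p_2 = 0.0152539
  p_3 = 0.0484078
Unnormalised posteriors:
  π_1·p_1 = 0.11 × 0.000139079 = 1.52987e-05
  π_2·p_2 = 0.36 × 0.0152539 = 0.00549141
  π_3·p_3 = 0.53 × 0.0484078 = 0.0256562
Sum: 1.52987e-05 + 0.00549141 + 0.0256562 = 0.0311629
So the posterior for Level 3 is 0.0256562 / 0.0311629 ≈ 0.823.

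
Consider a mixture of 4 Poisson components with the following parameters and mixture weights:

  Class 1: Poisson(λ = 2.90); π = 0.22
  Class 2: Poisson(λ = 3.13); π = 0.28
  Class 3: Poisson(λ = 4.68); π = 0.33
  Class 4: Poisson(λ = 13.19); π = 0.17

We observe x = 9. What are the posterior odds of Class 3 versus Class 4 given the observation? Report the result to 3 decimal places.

0.859

Since P(k|x) ∝ P(Z=k) f_k(x), the posterior odds are P(Z=i) f_i(x) / (P(Z=j) f_j(x)).
Component likelihoods at x = 9:
  L_1 = e^(−2.90)·2.90^9/9! = 0.00219971
  L_2 = e^(−3.13)·3.13^9/9! = 0.00347372
  L_3 = e^(−4.68)·4.68^9/9! = 0.0275392
  L_4 = e^(−13.19)·13.19^9/9! = 0.0622438
Posterior odds = (P(Z=3)·L_3) / (P(Z=4)·L_4) = (0.33·0.0275392) / (0.17·0.0622438) = 0.00908794 / 0.0105814 ≈ 0.859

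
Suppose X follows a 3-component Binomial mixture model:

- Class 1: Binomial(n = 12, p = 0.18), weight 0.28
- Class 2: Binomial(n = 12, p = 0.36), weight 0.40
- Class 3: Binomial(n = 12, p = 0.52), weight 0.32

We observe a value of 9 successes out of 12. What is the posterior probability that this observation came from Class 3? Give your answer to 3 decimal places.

0.902

The responsibility of component k is w_k f_k(x) divided by Σ_j w_j f_j(x).
Component likelihoods at x = 9 successes out of 12:
  f_1 = C(12,9)·0.18^9·0.82^3 = 220·1.98359e-07·0.551368 = 2.40612e-05
  f_2 = C(12,9)·0.36^9·0.64^3 = 220·0.00010156·0.262144 = 0.00585713
  f_3 = C(12,9)·0.52^9·0.48^3 = 220·0.00277991·0.110592 = 0.0676358
Weight by the priors:
  w_1·f_1 = 0.28 × 2.40612e-05 = 6.73713e-06
  w_2·f_2 = 0.40 × 0.00585713 = 0.00234285
  w_3·f_3 = 0.32 × 0.0676358 = 0.0216434
Sum: 6.73713e-06 + 0.00234285 + 0.0216434 = 0.023993
P(Class 3 | the observation) = 0.0216434 / 0.023993 ≈ 0.902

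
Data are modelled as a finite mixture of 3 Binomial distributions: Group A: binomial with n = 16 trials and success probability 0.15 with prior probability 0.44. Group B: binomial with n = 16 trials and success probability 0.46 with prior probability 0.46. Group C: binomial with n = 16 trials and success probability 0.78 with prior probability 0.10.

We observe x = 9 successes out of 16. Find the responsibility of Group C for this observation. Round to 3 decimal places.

Apply Bayes' rule: the posterior for each component is proportional to its prior times its likelihood at x.
Evaluate each component's likelihood at the observed value:
  p_A = 0.000140987
  p_B = 0.141255
  p_C = 0.0304955
Prior × likelihood for each component:
  π_A·p_A = 0.44 × 0.000140987 = 6.20344e-05
  π_B·p_B = 0.46 × 0.141255 = 0.0649772
  π_C·p_C = 0.10 × 0.0304955 = 0.00304955
Marginal: 6.20344e-05 + 0.0649772 + 0.00304955 = 0.0680887
P(Group C | the observation) ≈ 0.045

0.045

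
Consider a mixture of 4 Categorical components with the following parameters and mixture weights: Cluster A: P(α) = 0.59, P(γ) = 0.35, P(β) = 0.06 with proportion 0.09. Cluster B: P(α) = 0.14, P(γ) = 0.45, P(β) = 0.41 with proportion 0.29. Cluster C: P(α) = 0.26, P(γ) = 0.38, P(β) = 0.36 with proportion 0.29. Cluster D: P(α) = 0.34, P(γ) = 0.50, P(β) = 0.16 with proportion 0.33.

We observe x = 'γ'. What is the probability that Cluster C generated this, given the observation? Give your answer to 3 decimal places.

Apply Bayes' rule: the posterior for each component is proportional to its prior times its likelihood at x.
Categorical probabilities:
  L_A = 0.35
  L_B = 0.45
  L_C = 0.38
  L_D = 0.5
Prior × likelihood for each component:
  P(Z=A)·L_A = 0.09 × 0.35 = 0.0315
  P(Z=B)·L_B = 0.29 × 0.45 = 0.1305
  P(Z=C)·L_C = 0.29 × 0.38 = 0.1102
  P(Z=D)·L_D = 0.33 × 0.5 = 0.165
Denominator: 0.0315 + 0.1305 + 0.1102 + 0.165 = 0.4372
P(Cluster C | 'γ') = 0.1102 / 0.4372 ≈ 0.252

0.252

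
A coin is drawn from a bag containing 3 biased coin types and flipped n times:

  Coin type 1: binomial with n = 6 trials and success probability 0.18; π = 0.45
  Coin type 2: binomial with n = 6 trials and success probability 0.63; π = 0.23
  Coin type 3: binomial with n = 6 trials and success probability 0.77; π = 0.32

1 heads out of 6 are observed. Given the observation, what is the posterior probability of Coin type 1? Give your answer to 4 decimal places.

0.9627

By Bayes' theorem, P(k | x) = P(Z=k) f_k(x) / Σ_j P(Z=j) f_j(x).
Binomial probabilities:
  p_1 = 0.400399
  p_2 = 0.026212
  p_3 = 0.00297359
Unnormalised posteriors:
  P(Z=1)·p_1 = 0.45 × 0.400399 = 0.18018
  P(Z=2)·p_2 = 0.23 × 0.026212 = 0.00602876
  P(Z=3)·p_3 = 0.32 × 0.00297359 = 0.000951549
Denominator: 0.18018 + 0.00602876 + 0.000951549 = 0.18716
P(Coin type 1 | data) ≈ 0.9627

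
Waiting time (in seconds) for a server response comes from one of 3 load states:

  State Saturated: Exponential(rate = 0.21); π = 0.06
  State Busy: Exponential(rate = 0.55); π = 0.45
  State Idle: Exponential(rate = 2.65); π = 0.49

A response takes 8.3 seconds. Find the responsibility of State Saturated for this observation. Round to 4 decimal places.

0.4611

P(component k | x) = π_k·f_k(x) / marginal(x), where marginal(x) = Σ_j π_j·f_j(x).
Exponential densities:
  p_Saturated = 0.21·e^(−0.21·8.3) = 0.21·e^(−1.7430) = 0.0367489
  p_Busy = 0.55·e^(−0.55·8.3) = 0.55·e^(−4.5650) = 0.00572543
  p_Idle = 2.65·e^(−2.65·8.3) = 2.65·e^(−21.9950) = 7.42914e-10
Unnormalised posteriors:
  π_Saturated·p_Saturated = 0.06 × 0.0367489 = 0.00220493
  π_Busy·p_Busy = 0.45 × 0.00572543 = 0.00257645
  π_Idle·p_Idle = 0.49 × 7.42914e-10 = 3.64028e-10
Marginal: 0.00220493 + 0.00257645 + 3.64028e-10 = 0.00478138
So the posterior for State Saturated is 0.00220493 / 0.00478138 ≈ 0.4611.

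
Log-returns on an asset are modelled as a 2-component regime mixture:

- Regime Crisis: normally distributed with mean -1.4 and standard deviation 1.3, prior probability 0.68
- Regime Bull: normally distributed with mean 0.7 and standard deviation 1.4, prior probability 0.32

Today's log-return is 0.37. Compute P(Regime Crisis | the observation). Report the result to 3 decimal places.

Posterior ∝ prior × likelihood, so P(k | x) ∝ π_k f_k(x); normalise over all components.
Evaluate each component's likelihood at the observed value:
  f_Crisis = (1/(1.3·√(2π)))·exp(−(0.37−-1.4)²/(2·1.3²)) = 0.306879·exp(-0.92689) = 0.121457
  f_Bull = (1/(1.4·√(2π)))·exp(−(0.37−0.7)²/(2·1.4²)) = 0.284959·exp(-0.02778) = 0.277151
Unnormalised posteriors:
  π_Crisis·f_Crisis = 0.68 × 0.121457 = 0.0825907
  π_Bull·f_Bull = 0.32 × 0.277151 = 0.0886884
Normaliser: 0.0825907 + 0.0886884 = 0.171279
Responsibility of Regime Crisis: 0.0825907 / 0.171279 ≈ 0.482

0.482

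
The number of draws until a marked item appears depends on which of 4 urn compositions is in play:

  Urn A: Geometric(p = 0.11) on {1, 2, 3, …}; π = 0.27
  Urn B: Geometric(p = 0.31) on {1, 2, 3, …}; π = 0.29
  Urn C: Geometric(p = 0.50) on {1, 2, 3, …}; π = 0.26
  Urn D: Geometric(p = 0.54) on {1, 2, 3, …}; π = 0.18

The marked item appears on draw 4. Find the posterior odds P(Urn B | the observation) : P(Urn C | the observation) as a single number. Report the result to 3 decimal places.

Only the two components matter; the odds are (w_i f_i(x)) / (w_j f_j(x)).
Geometric probabilities:
  f_A = 0.0775466
  f_B = 0.101838
  f_C = 0.0625
  f_D = 0.0525614
Posterior odds = (w_B·f_B) / (w_C·f_C) = (0.29·0.101838) / (0.26·0.0625) = 0.029533 / 0.01625 ≈ 1.817

1.817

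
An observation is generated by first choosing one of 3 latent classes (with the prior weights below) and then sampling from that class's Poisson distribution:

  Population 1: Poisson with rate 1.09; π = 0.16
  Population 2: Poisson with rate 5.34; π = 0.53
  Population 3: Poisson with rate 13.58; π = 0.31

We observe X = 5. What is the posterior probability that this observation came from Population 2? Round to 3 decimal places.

0.977

Apply Bayes' rule: the posterior for each component is proportional to its prior times its likelihood at x.
Evaluate each component's likelihood at the observed value:
  L_1 = e^(−1.09)·1.09^5/5! = 0.00431092
  L_2 = e^(−5.34)·5.34^5/5! = 0.173537
  L_3 = e^(−13.58)·13.58^5/5! = 0.00487078
Prior × likelihood for each component:
  π_1·L_1 = 0.16 × 0.00431092 = 0.000689748
  π_2·L_2 = 0.53 × 0.173537 = 0.0919747
  π_3·L_3 = 0.31 × 0.00487078 = 0.00150994
Sum: 0.000689748 + 0.0919747 + 0.00150994 = 0.0941744
P(Population 2 | data) = 0.0919747 / 0.0941744 ≈ 0.977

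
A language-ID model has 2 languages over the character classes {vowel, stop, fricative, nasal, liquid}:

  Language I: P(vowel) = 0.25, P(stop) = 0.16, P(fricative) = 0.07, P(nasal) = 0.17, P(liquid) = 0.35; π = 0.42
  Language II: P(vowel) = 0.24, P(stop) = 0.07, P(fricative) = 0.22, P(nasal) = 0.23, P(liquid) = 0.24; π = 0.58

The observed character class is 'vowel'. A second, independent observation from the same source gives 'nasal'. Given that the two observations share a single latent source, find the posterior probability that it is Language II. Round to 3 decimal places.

0.642

Posterior ∝ prior × likelihood, so P(k | x) ∝ w_k f_k(x); normalise over all components.
Since both observations come from the same component, the likelihood for component k is f_k(x₁)·f_k(x₂).
  f_I = [P(vowel | comp) = 0.25] × [0.17] = 0.0425
  f_II = [P(vowel | comp) = 0.24] × [0.23] = 0.0552
Prior × likelihood for each component:
  w_I·f_I = 0.42 × 0.0425 = 0.01785
  w_II·f_II = 0.58 × 0.0552 = 0.032016
Normaliser: 0.01785 + 0.032016 = 0.049866
Responsibility of Language II: 0.032016 / 0.049866 ≈ 0.642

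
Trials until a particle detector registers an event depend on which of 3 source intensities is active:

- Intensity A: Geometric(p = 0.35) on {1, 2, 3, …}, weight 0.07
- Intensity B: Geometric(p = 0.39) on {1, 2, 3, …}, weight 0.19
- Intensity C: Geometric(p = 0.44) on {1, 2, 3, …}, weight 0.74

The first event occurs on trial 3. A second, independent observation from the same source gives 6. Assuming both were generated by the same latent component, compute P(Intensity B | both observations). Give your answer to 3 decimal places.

The responsibility of component k is π_k f_k(x) divided by Σ_j π_j f_j(x).
Since both observations come from the same component, the likelihood for component k is f_k(x₁)·f_k(x₂).
  f_A = [0.35·(1−0.35)^2 = 0.35·0.4225 = 0.147875] × [0.0406102] = 0.00600523
  f_B = [0.39·(1−0.39)^2 = 0.39·0.3721 = 0.145119] × [0.0329393] = 0.00478011
  f_C = [0.44·(1−0.44)^2 = 0.44·0.3136 = 0.137984] × [0.0242322] = 0.00334366
Unnormalised posteriors:
  π_A·f_A = 0.07 × 0.00600523 = 0.000420366
  π_B·f_B = 0.19 × 0.00478011 = 0.000908221
  π_C·f_C = 0.74 × 0.00334366 = 0.00247431
Marginal: 0.000420366 + 0.000908221 + 0.00247431 = 0.00380289
Responsibility of Intensity B: 0.000908221 / 0.00380289 ≈ 0.239

0.239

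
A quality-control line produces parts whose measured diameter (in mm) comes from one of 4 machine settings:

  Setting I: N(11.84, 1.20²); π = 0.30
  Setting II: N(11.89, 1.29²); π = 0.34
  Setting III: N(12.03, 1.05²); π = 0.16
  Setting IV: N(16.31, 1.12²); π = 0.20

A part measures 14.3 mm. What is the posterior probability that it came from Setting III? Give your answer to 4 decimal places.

0.1159

P(component k | x) = P(Z=k)·f_k(x) / marginal(x), where marginal(x) = Σ_j P(Z=j)·f_j(x).
Component likelihoods at x = 14.3 mm:
  f_I = 0.04066
  f_II = 0.0540039
  f_III = 0.0367122
  f_IV = 0.0711732
Weight by the priors:
  P(Z=I)·f_I = 0.30 × 0.04066 = 0.012198
  P(Z=II)·f_II = 0.34 × 0.0540039 = 0.0183613
  P(Z=III)·f_III = 0.16 × 0.0367122 = 0.00587396
  P(Z=IV)·f_IV = 0.20 × 0.0711732 = 0.0142346
Sum: 0.012198 + 0.0183613 + 0.00587396 + 0.0142346 = 0.0506679
So the posterior for Setting III is 0.00587396 / 0.0506679 ≈ 0.1159.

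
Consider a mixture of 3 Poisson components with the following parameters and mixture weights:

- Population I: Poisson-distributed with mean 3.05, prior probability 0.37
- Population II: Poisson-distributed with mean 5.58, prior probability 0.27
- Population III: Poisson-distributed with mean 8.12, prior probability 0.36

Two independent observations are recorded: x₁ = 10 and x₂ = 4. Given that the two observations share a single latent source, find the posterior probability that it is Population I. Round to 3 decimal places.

0.017

Apply Bayes' rule: the posterior for each component is proportional to its prior times its likelihood at x.
Since both observations come from the same component, the likelihood for component k is f_k(x₁)·f_k(x₂).
  p_I = [e^(−3.05)·3.05^10/10! = 0.000909153] × [0.170761] = 0.000155248
  p_II = [e^(−5.58)·5.58^10/10! = 0.030424] × [0.152392] = 0.00463637
  p_III = [e^(−8.12)·8.12^10/10! = 0.102171] × [0.0538942] = 0.0055064
Weight by the priors:
  π_I·p_I = 0.37 × 0.000155248 = 5.74419e-05
  π_II·p_II = 0.27 × 0.00463637 = 0.00125182
  π_III·p_III = 0.36 × 0.0055064 = 0.0019823
Sum: 5.74419e-05 + 0.00125182 + 0.0019823 = 0.00329157
Responsibility of Population I: 5.74419e-05 / 0.00329157 ≈ 0.017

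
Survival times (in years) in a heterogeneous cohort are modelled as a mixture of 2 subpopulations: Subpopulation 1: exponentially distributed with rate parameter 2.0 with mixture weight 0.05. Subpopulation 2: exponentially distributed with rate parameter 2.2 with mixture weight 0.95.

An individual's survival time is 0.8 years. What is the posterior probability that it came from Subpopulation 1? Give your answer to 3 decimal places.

0.053

By Bayes' theorem, P(k | x) = π_k f_k(x) / Σ_j π_j f_j(x).
Exponential densities:
  L_1 = 2.0·e^(−2.0·0.8) = 2.0·e^(−1.6000) = 0.403793
  L_2 = 2.2·e^(−2.2·0.8) = 2.2·e^(−1.7600) = 0.378499
Weight by the priors:
  π_1·L_1 = 0.05 × 0.403793 = 0.0201897
  π_2·L_2 = 0.95 × 0.378499 = 0.359574
Marginal: 0.0201897 + 0.359574 = 0.379763
P(Subpopulation 1 | 0.8 years) = 0.0201897 / 0.379763 ≈ 0.053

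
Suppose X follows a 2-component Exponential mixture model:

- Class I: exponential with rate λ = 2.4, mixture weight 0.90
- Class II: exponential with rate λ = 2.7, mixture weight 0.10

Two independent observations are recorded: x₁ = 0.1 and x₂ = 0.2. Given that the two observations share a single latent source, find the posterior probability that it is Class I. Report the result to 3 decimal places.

0.886

P(component k | x) = π_k·f_k(x) / marginal(x), where marginal(x) = Σ_j π_j·f_j(x).
Since both observations come from the same component, the likelihood for component k is f_k(x₁)·f_k(x₂).
  L_I = [2.4·e^(−2.4·0.1) = 2.4·e^(−0.2400) = 1.88791] × [1.48508] = 2.80369
  L_II = [2.7·e^(−2.7·0.1) = 2.7·e^(−0.2700) = 2.06112] × [1.57342] = 3.24302
Unnormalised posteriors:
  π_I·L_I = 0.90 × 2.80369 = 2.52332
  π_II·L_II = 0.10 × 3.24302 = 0.324302
Evidence: 2.52332 + 0.324302 = 2.84763
P(Class I | data) ≈ 0.886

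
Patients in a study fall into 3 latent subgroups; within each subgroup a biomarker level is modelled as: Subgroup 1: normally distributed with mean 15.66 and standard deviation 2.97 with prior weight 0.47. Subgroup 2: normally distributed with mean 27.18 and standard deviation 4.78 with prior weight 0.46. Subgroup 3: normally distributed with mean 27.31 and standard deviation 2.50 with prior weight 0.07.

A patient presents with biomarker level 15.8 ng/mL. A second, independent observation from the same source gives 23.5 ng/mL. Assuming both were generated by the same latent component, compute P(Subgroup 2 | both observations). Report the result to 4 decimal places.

Apply Bayes' rule: the posterior for each component is proportional to its prior times its likelihood at x.
Since both observations come from the same component, the likelihood for component k is f_k(x₁)·f_k(x₂).
  p_1 = [(1/(2.97·√(2π)))·exp(−(15.8−15.66)²/(2·2.97²)) = 0.134324·exp(-0.00111) = 0.134175] × [0.00412129] = 0.000552973
  p_2 = [(1/(4.78·√(2π)))·exp(−(15.8−27.18)²/(2·4.78²)) = 0.083461·exp(-2.83399) = 0.00490563] × [0.0620551] = 0.000304419
  p_3 = [(1/(2.50·√(2π)))·exp(−(15.8−27.31)²/(2·2.50²)) = 0.159577·exp(-10.59841) = 3.98235e-06] × [0.0499608] = 1.98961e-07
Multiply by the mixture weights:
  π_1·p_1 = 0.47 × 0.000552973 = 0.000259897
  π_2·p_2 = 0.46 × 0.000304419 = 0.000140033
  π_3·p_3 = 0.07 × 1.98961e-07 = 1.39273e-08
Denominator: 0.000259897 + 0.000140033 + 1.39273e-08 = 0.000399944
P(Subgroup 2 | x₁,x₂) ≈ 0.3501

0.3501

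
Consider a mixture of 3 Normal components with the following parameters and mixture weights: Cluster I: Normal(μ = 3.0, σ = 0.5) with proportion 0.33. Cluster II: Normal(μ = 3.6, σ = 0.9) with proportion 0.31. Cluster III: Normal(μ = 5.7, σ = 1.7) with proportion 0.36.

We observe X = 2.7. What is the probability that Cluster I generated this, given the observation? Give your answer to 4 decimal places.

0.6850

Apply Bayes' rule: the posterior for each component is proportional to its prior times its likelihood at x.
Component likelihoods at x = 2.7:
  f_I = (1/(0.5·√(2π)))·exp(−(2.7−3.0)²/(2·0.5²)) = 0.797885·exp(-0.18000) = 0.666449
  f_II = (1/(0.9·√(2π)))·exp(−(2.7−3.6)²/(2·0.9²)) = 0.443269·exp(-0.50000) = 0.268856
  f_III = (1/(1.7·√(2π)))·exp(−(2.7−5.7)²/(2·1.7²)) = 0.234672·exp(-1.55709) = 0.0494566
Unnormalised posteriors:
  π_I·f_I = 0.33 × 0.666449 = 0.219928
  π_II·f_II = 0.31 × 0.268856 = 0.0833455
  π_III·f_III = 0.36 × 0.0494566 = 0.0178044
Evidence: 0.219928 + 0.0833455 + 0.0178044 = 0.321078
Responsibility of Cluster I: 0.219928 / 0.321078 ≈ 0.6850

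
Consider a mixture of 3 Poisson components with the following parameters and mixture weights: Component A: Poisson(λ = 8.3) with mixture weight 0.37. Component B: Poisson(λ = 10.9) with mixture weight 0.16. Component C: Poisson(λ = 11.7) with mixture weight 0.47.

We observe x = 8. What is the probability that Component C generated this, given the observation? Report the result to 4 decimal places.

0.3398

Posterior ∝ prior × likelihood, so P(k | x) ∝ π_k f_k(x); normalise over all components.
Component likelihoods at x = 8:
  f_A = 0.138823
  f_B = 0.0912182
  f_C = 0.0722306
Unnormalised posteriors:
  π_A·f_A = 0.37 × 0.138823 = 0.0513643
  π_B·f_B = 0.16 × 0.0912182 = 0.0145949
  π_C·f_C = 0.47 × 0.0722306 = 0.0339484
Sum: 0.0513643 + 0.0145949 + 0.0339484 = 0.0999076
P(Component C | the observation) ≈ 0.3398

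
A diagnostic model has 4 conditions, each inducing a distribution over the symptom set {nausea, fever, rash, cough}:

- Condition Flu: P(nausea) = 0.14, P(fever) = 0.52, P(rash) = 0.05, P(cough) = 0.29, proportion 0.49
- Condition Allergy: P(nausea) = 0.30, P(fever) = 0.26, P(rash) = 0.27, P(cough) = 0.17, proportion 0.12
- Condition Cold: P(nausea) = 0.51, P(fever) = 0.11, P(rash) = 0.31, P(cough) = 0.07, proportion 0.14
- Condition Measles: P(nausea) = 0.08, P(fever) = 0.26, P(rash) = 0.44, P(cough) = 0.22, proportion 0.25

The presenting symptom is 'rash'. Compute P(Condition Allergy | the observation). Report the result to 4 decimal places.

Posterior ∝ prior × likelihood, so P(k | x) ∝ P(Z=k) f_k(x); normalise over all components.
Evaluate each component's likelihood at the observed value:
  L_Flu = 0.05
  L_Allergy = 0.27
  L_Cold = 0.31
  L_Measles = 0.44
Unnormalised posteriors:
  P(Z=Flu)·L_Flu = 0.49 × 0.05 = 0.0245
  P(Z=Allergy)·L_Allergy = 0.12 × 0.27 = 0.0324
  P(Z=Cold)·L_Cold = 0.14 × 0.31 = 0.0434
  P(Z=Measles)·L_Measles = 0.25 × 0.44 = 0.11
Denominator: 0.0245 + 0.0324 + 0.0434 + 0.11 = 0.2103
Responsibility of Condition Allergy: 0.0324 / 0.2103 ≈ 0.1541

0.1541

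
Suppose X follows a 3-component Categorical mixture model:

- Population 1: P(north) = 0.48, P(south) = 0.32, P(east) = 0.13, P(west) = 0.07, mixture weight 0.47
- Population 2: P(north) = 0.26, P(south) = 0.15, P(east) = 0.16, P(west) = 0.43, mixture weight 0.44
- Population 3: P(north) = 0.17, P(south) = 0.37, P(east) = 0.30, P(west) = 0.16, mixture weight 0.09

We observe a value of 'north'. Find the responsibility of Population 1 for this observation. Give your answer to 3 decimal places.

0.635

The responsibility of component k is w_k f_k(x) divided by Σ_j w_j f_j(x).
Categorical probabilities:
  p_1 = P(north | comp) = 0.48
  p_2 = P(north | comp) = 0.26
  p_3 = P(north | comp) = 0.17
Prior × likelihood for each component:
  w_1·p_1 = 0.47 × 0.48 = 0.2256
  w_2·p_2 = 0.44 × 0.26 = 0.1144
  w_3·p_3 = 0.09 × 0.17 = 0.0153
Marginal: 0.2256 + 0.1144 + 0.0153 = 0.3553
So the posterior for Population 1 is 0.2256 / 0.3553 ≈ 0.635.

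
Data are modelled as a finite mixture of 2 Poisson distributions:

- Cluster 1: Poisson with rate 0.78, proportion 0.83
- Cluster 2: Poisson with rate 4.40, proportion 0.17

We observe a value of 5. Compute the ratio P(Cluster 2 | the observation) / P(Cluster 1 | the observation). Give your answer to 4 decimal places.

31.3340

Only the two components matter; the odds are (P(Z=i) f_i(x)) / (P(Z=j) f_j(x)).
Poisson probabilities:
  f_1 = 0.00110292
  f_2 = 0.168728
Odds = (0.17/0.83) × (0.168728/0.00110292) = 0.204819 × 152.983 ≈ 31.3340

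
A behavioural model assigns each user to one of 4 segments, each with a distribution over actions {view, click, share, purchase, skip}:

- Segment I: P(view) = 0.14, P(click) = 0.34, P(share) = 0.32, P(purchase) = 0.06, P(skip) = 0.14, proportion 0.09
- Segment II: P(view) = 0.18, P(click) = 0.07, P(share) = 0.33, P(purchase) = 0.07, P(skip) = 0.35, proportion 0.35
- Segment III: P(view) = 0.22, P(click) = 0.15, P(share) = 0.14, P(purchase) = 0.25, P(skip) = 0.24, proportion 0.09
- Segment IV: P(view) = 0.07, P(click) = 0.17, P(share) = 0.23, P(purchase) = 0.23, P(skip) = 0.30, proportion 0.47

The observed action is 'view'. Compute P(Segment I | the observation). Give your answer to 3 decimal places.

0.098

By Bayes' theorem, P(k | x) = π_k f_k(x) / Σ_j π_j f_j(x).
Evaluate each component's likelihood at the observed value:
  f_I = 0.14
  f_II = 0.18
  f_III = 0.22
  f_IV = 0.07
Multiply by the mixture weights:
  π_I·f_I = 0.09 × 0.14 = 0.0126
  π_II·f_II = 0.35 × 0.18 = 0.063
  π_III·f_III = 0.09 × 0.22 = 0.0198
  π_IV·f_IV = 0.47 × 0.07 = 0.0329
Sum: 0.0126 + 0.063 + 0.0198 + 0.0329 = 0.1283
P(Segment I | x) ≈ 0.098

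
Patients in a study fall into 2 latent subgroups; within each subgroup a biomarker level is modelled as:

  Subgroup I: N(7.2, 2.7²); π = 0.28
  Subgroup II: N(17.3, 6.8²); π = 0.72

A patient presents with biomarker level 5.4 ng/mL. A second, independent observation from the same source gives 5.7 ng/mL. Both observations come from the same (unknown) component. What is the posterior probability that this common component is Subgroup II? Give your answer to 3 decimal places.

0.029

Posterior ∝ prior × likelihood, so P(k | x) ∝ π_k f_k(x); normalise over all components.
Since both observations come from the same component, the likelihood for component k is f_k(x₁)·f_k(x₂).
  L_I = [(1/(2.7·√(2π)))·exp(−(5.4−7.2)²/(2·2.7²)) = 0.147756·exp(-0.22222) = 0.118314] × [0.126627] = 0.0149817
  L_II = [(1/(6.8·√(2π)))·exp(−(5.4−17.3)²/(2·6.8²)) = 0.058668·exp(-1.53125) = 0.0126878] × [0.0136929] = 0.000173733
Multiply by the mixture weights:
  π_I·L_I = 0.28 × 0.0149817 = 0.00419488
  π_II·L_II = 0.72 × 0.000173733 = 0.000125088
Normaliser: 0.00419488 + 0.000125088 = 0.00431997
P(Subgroup II | x₁, x₂) ≈ 0.029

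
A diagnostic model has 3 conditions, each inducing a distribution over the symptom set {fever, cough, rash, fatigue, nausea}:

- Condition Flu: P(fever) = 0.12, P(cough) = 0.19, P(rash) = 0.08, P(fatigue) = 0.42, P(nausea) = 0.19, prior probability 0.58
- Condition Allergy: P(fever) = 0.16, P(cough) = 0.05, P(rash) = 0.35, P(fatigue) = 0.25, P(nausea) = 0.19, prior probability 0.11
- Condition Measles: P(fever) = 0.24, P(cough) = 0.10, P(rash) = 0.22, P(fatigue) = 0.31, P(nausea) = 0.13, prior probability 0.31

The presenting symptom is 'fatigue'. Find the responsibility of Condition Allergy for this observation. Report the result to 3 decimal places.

By Bayes' theorem, P(k | x) = π_k f_k(x) / Σ_j π_j f_j(x).
Categorical probabilities:
  f_Flu = 0.42
  f_Allergy = 0.25
  f_Measles = 0.31
Multiply by the mixture weights:
  π_Flu·f_Flu = 0.58 × 0.42 = 0.2436
  π_Allergy·f_Allergy = 0.11 × 0.25 = 0.0275
  π_Measles·f_Measles = 0.31 × 0.31 = 0.0961
Sum: 0.2436 + 0.0275 + 0.0961 = 0.3672
So the posterior for Condition Allergy is 0.0275 / 0.3672 ≈ 0.075.

0.075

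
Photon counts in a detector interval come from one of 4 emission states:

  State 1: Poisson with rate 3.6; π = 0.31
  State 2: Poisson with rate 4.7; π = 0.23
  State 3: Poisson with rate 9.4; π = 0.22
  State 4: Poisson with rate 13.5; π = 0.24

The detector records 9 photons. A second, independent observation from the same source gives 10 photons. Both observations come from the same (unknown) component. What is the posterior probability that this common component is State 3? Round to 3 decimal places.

P(component k | x) = w_k·f_k(x) / marginal(x), where marginal(x) = Σ_j w_j·f_j(x).
Since both observations come from the same component, the likelihood for component k is f_k(x₁)·f_k(x₂).
  L_1 = [0.00764715] × [0.00275297] = 2.10524e-05
  L_2 = [0.02805] × [0.0131835] = 0.000369798
  L_3 = [0.130623] × [0.122786] = 0.0160386
  L_4 = [0.0562685] × [0.0759625] = 0.0042743
Weight by the priors:
  w_1·L_1 = 0.31 × 2.10524e-05 = 6.52624e-06
  w_2·L_2 = 0.23 × 0.000369798 = 8.50536e-05
  w_3·L_3 = 0.22 × 0.0160386 = 0.0035285
  w_4·L_4 = 0.24 × 0.0042743 = 0.00102583
Marginal: 6.52624e-06 + 8.50536e-05 + 0.0035285 + 0.00102583 = 0.00464591
P(State 3 | x₁, x₂) = 0.0035285 / 0.00464591 ≈ 0.759

0.759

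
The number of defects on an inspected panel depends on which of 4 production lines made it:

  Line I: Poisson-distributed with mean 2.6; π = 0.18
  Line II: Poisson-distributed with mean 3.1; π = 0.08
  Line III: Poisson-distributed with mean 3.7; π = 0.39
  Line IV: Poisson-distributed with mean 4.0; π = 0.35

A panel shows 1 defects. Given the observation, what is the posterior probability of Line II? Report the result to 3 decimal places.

Apply Bayes' rule: the posterior for each component is proportional to its prior times its likelihood at x.
Poisson probabilities:
  p_I = 0.193111
  p_II = 0.139653
  p_III = 0.091477
  p_IV = 0.0732626
Weight by the priors:
  π_I·p_I = 0.18 × 0.193111 = 0.03476
  π_II·p_II = 0.08 × 0.139653 = 0.0111722
  π_III·p_III = 0.39 × 0.091477 = 0.035676
  π_IV·p_IV = 0.35 × 0.0732626 = 0.0256419
Evidence: 0.03476 + 0.0111722 + 0.035676 + 0.0256419 = 0.10725
P(Line II | the observation) = 0.0111722 / 0.10725 ≈ 0.104

0.104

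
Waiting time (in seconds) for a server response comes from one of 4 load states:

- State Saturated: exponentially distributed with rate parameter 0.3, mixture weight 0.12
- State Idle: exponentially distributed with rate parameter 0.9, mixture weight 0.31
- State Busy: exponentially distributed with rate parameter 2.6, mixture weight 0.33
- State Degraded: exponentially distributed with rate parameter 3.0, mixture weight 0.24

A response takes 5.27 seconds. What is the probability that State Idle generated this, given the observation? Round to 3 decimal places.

0.247

The responsibility of component k is w_k f_k(x) divided by Σ_j w_j f_j(x).
Evaluate each component's likelihood at the observed value:
  L_Saturated = 0.0617308
  L_Idle = 0.00784122
  L_Busy = 2.91253e-06
  L_Degraded = 4.08249e-07
Weight by the priors:
  w_Saturated·L_Saturated = 0.12 × 0.0617308 = 0.00740769
  w_Idle·L_Idle = 0.31 × 0.00784122 = 0.00243078
  w_Busy·L_Busy = 0.33 × 2.91253e-06 = 9.61135e-07
  w_Degraded·L_Degraded = 0.24 × 4.08249e-07 = 9.79798e-08
Sum: 0.00740769 + 0.00243078 + 9.61135e-07 + 9.79798e-08 = 0.00983953
Responsibility of State Idle: 0.00243078 / 0.00983953 ≈ 0.247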